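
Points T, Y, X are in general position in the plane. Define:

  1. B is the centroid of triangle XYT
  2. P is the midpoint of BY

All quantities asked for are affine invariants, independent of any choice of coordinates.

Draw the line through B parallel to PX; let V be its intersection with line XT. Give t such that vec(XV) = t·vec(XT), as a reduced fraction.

t = 1/4

Choose coordinates T = (0, 0), Y = (1, 0), X = (0, 1).
1. B is the centroid of triangle XYT ⇒ B = (1/3, 1/3)
2. P is the midpoint of BY ⇒ P = (2/3, 1/6)
through B parallel to PX: direction (-2/3, 5/6); meets XT at V = (0, 3/4)
V = X + t·(T−X) with t = 1/4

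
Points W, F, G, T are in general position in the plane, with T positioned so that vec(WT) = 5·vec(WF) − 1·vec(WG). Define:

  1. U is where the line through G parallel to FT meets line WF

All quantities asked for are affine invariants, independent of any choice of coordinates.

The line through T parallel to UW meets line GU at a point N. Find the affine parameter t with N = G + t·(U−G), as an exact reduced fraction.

t = 2

Set W = (0, 0), F = (1, 0), G = (0, 1), T = (5, -1); any affine frame gives the same invariant.
1. U is where the line through G parallel to FT meets line WF ⇒ U = (4, 0)
through T parallel to UW: direction (-4, 0); meets GU at N = (8, -1)
N = G + t·(U−G) with t = 2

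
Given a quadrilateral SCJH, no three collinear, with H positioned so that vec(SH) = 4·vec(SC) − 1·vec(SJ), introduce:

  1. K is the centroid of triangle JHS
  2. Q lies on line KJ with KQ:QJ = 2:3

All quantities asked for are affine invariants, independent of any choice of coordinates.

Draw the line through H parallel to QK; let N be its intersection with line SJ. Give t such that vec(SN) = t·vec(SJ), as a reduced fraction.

t = 2

Set S = (0, 0), C = (1, 0), J = (0, 1), H = (4, -1); any affine frame gives the same invariant.
1. K is the centroid of triangle JHS ⇒ K = (4/3, 0)
2. Q lies on line KJ with KQ:QJ = 2:3 ⇒ Q = (4/5, 2/5)
through H parallel to QK: direction (8/15, -2/5); meets SJ at N = (0, 2)
N = S + t·(J−S) with t = 2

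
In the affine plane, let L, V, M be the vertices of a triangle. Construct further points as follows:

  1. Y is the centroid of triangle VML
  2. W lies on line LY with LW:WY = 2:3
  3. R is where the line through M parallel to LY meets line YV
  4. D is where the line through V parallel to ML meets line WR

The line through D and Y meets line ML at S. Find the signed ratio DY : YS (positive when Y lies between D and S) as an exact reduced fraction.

Assign L = (0, 0), V = (1, 0), M = (0, 1) — the answer is frame-independent, so this choice is without loss of generality.
1. Y is the centroid of triangle VML ⇒ Y = (1/3, 1/3)
2. W lies on line LY with LW:WY = 2:3 ⇒ W = (2/15, 2/15)
3. R is where the line through M parallel to LY meets line YV ⇒ R = (-1/3, 2/3)
4. D is where the line through V parallel to ML meets line WR ⇒ D = (1, -6/7)
line DY meets ML at S = (0, 13/14)
Y = D + t·(S−D) with t = 2/3, so DY:YS = 2/3:1/3

DY:YS = 2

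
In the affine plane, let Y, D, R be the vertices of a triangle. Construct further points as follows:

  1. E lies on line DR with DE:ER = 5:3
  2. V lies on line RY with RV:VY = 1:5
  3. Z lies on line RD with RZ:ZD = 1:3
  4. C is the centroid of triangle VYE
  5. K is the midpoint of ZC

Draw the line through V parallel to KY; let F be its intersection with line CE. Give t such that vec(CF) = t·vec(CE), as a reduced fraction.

Choose coordinates Y = (0, 0), D = (1, 0), R = (0, 1).
1. E lies on line DR with DE:ER = 5:3 ⇒ E = (3/8, 5/8)
2. V lies on line RY with RV:VY = 1:5 ⇒ V = (0, 5/6)
3. Z lies on line RD with RZ:ZD = 1:3 ⇒ Z = (1/4, 3/4)
4. C is the centroid of triangle VYE ⇒ C = (1/8, 35/72)
5. K is the midpoint of ZC ⇒ K = (3/16, 89/144)
through V parallel to KY: direction (-3/16, -89/144); meets CE at F = (-45/296, 295/888)
F = C + t·(E−C) with t = -41/37

t = -41/37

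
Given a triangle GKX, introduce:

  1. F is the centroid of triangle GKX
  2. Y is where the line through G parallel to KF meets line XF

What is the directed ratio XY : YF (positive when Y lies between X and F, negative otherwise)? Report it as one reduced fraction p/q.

Set G = (0, 0), K = (1, 0), X = (0, 1); any affine frame gives the same invariant.
1. F is the centroid of triangle GKX ⇒ F = (1/3, 1/3)
2. Y is where the line through G parallel to KF meets line XF ⇒ Y = (2/3, -1/3)
Y = X + t·(F−X) with t = 2, so XY:YF = t:(1−t) = 2:-1

XY:YF = -2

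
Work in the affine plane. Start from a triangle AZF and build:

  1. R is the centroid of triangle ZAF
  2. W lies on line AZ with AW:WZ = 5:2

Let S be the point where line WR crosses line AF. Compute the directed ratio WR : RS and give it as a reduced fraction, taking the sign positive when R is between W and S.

Choose coordinates A = (0, 0), Z = (1, 0), F = (0, 1).
1. R is the centroid of triangle ZAF ⇒ R = (1/3, 1/3)
2. W lies on line AZ with AW:WZ = 5:2 ⇒ W = (5/7, 0)
line WR meets AF at S = (0, 5/8)
R = W + t·(S−W) with t = 8/15, so WR:RS = 8/15:7/15

WR:RS = 8/7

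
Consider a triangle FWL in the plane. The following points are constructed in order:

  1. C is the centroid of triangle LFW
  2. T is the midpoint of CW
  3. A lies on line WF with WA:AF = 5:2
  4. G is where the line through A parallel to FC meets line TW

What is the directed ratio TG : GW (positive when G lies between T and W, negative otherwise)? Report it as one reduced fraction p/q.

Work in coordinates with F = (0, 0), W = (1, 0), L = (0, 1).
1. C is the centroid of triangle LFW ⇒ C = (1/3, 1/3)
2. T is the midpoint of CW ⇒ T = (2/3, 1/6)
3. A lies on line WF with WA:AF = 5:2 ⇒ A = (2/7, 0)
4. G is where the line through A parallel to FC meets line TW ⇒ G = (11/21, 5/21)
G = T + t·(W−T) with t = -3/7, so TG:GW = t:(1−t) = -3/7:10/7

TG:GW = -3/10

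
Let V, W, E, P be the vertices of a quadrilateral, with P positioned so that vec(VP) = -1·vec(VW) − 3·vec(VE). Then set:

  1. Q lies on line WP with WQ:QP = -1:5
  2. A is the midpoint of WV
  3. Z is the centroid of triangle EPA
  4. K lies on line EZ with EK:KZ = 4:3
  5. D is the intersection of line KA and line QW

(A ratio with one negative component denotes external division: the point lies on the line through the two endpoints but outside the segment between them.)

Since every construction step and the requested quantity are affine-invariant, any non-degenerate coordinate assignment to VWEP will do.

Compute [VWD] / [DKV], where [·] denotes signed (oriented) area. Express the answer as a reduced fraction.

[VWD]:[DKV] = -63/71

Choose coordinates V = (0, 0), W = (1, 0), E = (0, 1), P = (-1, -3).
1. Q lies on line WP with WQ:QP = -1:5 ⇒ Q = (3/2, 3/4)
2. A is the midpoint of WV ⇒ A = (1/2, 0)
3. Z is the centroid of triangle EPA ⇒ Z = (-1/6, -2/3)
4. K lies on line EZ with EK:KZ = 4:3 ⇒ K = (-2/21, 1/21)
5. D is the intersection of line KA and line QW ⇒ D = (77/79, -3/79)
2·[VWD] = -3/79, 2·[DKV] = 71/1659
[VWD]:[DKV] = -3/79:71/1659 = -63/71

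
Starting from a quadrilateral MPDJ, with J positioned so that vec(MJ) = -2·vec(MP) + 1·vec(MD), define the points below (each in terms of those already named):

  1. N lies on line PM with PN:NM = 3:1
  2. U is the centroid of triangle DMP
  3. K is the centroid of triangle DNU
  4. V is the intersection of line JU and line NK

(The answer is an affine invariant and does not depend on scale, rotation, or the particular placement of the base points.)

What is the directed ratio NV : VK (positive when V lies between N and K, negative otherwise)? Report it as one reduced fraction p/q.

NV:VK = 5

Set M = (0, 0), P = (1, 0), D = (0, 1), J = (-2, 1); any affine frame gives the same invariant.
1. N lies on line PM with PN:NM = 3:1 ⇒ N = (1/4, 0)
2. U is the centroid of triangle DMP ⇒ U = (1/3, 1/3)
3. K is the centroid of triangle DNU ⇒ K = (7/36, 4/9)
4. V is the intersection of line JU and line NK ⇒ V = (11/54, 10/27)
V = N + t·(K−N) with t = 5/6, so NV:VK = t:(1−t) = 5/6:1/6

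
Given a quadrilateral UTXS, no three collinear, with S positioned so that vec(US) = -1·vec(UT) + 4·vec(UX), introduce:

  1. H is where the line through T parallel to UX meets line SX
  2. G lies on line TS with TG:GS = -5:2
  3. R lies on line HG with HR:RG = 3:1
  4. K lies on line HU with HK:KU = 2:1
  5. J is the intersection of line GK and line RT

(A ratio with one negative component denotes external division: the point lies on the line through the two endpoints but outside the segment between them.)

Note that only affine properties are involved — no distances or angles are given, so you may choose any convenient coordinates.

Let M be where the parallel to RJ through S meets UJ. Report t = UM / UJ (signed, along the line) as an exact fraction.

Choose coordinates U = (0, 0), T = (1, 0), X = (0, 1), S = (-1, 4).
1. H is where the line through T parallel to UX meets line SX ⇒ H = (1, -2)
2. G lies on line TS with TG:GS = -5:2 ⇒ G = (-7/3, 20/3)
3. R lies on line HG with HR:RG = 3:1 ⇒ R = (-3/2, 9/2)
4. K lies on line HU with HK:KU = 2:1 ⇒ K = (1/3, -2/3)
5. J is the intersection of line GK and line RT ⇒ J = (-31/19, 90/19)
through S parallel to RJ: direction (-5/38, 9/38); meets UJ at M = (-341/171, 110/19)
M = U + t·(J−U) with t = 11/9

t = 11/9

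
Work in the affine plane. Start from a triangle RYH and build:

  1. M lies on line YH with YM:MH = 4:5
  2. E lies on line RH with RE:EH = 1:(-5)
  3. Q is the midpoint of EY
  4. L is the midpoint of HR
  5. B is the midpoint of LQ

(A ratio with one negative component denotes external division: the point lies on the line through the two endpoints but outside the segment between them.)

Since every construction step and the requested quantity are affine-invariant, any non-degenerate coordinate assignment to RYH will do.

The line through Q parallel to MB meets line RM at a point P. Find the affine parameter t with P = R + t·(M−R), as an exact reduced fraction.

t = 24

Choose coordinates R = (0, 0), Y = (1, 0), H = (0, 1).
1. M lies on line YH with YM:MH = 4:5 ⇒ M = (5/9, 4/9)
2. E lies on line RH with RE:EH = 1:(-5) ⇒ E = (0, -1/4)
3. Q is the midpoint of EY ⇒ Q = (1/2, -1/8)
4. L is the midpoint of HR ⇒ L = (0, 1/2)
5. B is the midpoint of LQ ⇒ B = (1/4, 3/16)
through Q parallel to MB: direction (-11/36, -37/144); meets RM at P = (40/3, 32/3)
P = R + t·(M−R) with t = 24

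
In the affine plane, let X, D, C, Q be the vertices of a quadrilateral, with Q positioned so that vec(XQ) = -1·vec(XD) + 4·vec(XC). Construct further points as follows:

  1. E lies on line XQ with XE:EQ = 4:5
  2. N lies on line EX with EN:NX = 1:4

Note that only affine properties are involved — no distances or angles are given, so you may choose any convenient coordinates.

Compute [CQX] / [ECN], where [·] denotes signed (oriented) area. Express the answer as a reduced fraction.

Work in coordinates with X = (0, 0), D = (1, 0), C = (0, 1), Q = (-1, 4).
1. E lies on line XQ with XE:EQ = 4:5 ⇒ E = (-4/9, 16/9)
2. N lies on line EX with EN:NX = 1:4 ⇒ N = (-16/45, 64/45)
2·[CQX] = 1, 2·[ECN] = -4/45
[CQX]:[ECN] = 1:-4/45 = -45/4

[CQX]:[ECN] = -45/4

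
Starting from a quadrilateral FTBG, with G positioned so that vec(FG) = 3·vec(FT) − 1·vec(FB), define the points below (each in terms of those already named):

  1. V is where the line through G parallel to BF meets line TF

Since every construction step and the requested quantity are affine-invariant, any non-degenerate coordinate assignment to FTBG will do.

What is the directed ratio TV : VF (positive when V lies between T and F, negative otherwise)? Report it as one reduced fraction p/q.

TV:VF = -2/3

Work in coordinates with F = (0, 0), T = (1, 0), B = (0, 1), G = (3, -1).
1. V is where the line through G parallel to BF meets line TF ⇒ V = (3, 0)
V = T + t·(F−T) with t = -2, so TV:VF = t:(1−t) = -2:3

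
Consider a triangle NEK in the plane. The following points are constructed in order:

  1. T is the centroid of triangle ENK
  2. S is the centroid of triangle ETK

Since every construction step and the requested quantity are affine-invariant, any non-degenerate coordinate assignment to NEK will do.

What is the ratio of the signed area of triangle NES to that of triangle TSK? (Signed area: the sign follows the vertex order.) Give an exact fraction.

Set N = (0, 0), E = (1, 0), K = (0, 1); any affine frame gives the same invariant.
1. T is the centroid of triangle ENK ⇒ T = (1/3, 1/3)
2. S is the centroid of triangle ETK ⇒ S = (4/9, 4/9)
2·[NES] = 4/9, 2·[TSK] = 1/9
[NES]:[TSK] = 4/9:1/9 = 4

[NES]:[TSK] = 4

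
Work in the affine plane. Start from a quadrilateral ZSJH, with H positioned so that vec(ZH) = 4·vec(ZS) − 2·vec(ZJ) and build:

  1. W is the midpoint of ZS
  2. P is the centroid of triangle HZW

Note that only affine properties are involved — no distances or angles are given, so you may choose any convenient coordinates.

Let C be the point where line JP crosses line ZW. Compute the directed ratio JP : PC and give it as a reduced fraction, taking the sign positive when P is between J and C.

Choose coordinates Z = (0, 0), S = (1, 0), J = (0, 1), H = (4, -2).
1. W is the midpoint of ZS ⇒ W = (1/2, 0)
2. P is the centroid of triangle HZW ⇒ P = (3/2, -2/3)
line JP meets ZW at C = (9/10, 0)
P = J + t·(C−J) with t = 5/3, so JP:PC = 5/3:-2/3

JP:PC = -5/2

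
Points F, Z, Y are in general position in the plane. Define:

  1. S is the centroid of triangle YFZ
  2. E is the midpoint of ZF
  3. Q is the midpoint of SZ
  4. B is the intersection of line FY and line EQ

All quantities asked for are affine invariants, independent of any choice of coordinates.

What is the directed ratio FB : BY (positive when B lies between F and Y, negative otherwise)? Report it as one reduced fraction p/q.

FB:BY = -1/3

Assign F = (0, 0), Z = (1, 0), Y = (0, 1) — the answer is frame-independent, so this choice is without loss of generality.
1. S is the centroid of triangle YFZ ⇒ S = (1/3, 1/3)
2. E is the midpoint of ZF ⇒ E = (1/2, 0)
3. Q is the midpoint of SZ ⇒ Q = (2/3, 1/6)
4. B is the intersection of line FY and line EQ ⇒ B = (0, -1/2)
B = F + t·(Y−F) with t = -1/2, so FB:BY = t:(1−t) = -1/2:3/2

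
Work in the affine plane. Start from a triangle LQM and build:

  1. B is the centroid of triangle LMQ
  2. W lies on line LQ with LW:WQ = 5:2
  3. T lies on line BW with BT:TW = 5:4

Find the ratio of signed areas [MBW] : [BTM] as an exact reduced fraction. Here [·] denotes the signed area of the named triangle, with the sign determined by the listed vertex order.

[MBW]:[BTM] = 9/5

Set L = (0, 0), Q = (1, 0), M = (0, 1); any affine frame gives the same invariant.
1. B is the centroid of triangle LMQ ⇒ B = (1/3, 1/3)
2. W lies on line LQ with LW:WQ = 5:2 ⇒ W = (5/7, 0)
3. T lies on line BW with BT:TW = 5:4 ⇒ T = (103/189, 4/27)
2·[MBW] = 1/7, 2·[BTM] = 5/63
[MBW]:[BTM] = 1/7:5/63 = 9/5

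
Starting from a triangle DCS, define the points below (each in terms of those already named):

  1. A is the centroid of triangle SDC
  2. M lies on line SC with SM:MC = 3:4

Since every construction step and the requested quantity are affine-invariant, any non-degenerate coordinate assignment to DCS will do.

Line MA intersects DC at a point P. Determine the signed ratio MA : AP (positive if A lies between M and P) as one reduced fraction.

MA:AP = 5/7

Work in coordinates with D = (0, 0), C = (1, 0), S = (0, 1).
1. A is the centroid of triangle SDC ⇒ A = (1/3, 1/3)
2. M lies on line SC with SM:MC = 3:4 ⇒ M = (3/7, 4/7)
line MA meets DC at P = (1/5, 0)
A = M + t·(P−M) with t = 5/12, so MA:AP = 5/12:7/12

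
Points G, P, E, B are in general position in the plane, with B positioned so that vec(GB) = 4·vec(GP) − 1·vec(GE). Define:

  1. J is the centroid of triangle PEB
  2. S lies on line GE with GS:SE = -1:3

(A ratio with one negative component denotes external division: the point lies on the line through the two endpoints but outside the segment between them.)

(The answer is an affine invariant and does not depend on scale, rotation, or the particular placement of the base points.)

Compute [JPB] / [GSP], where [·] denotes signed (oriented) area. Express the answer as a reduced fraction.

Work in coordinates with G = (0, 0), P = (1, 0), E = (0, 1), B = (4, -1).
1. J is the centroid of triangle PEB ⇒ J = (5/3, 0)
2. S lies on line GE with GS:SE = -1:3 ⇒ S = (0, -1/2)
2·[JPB] = 2/3, 2·[GSP] = 1/2
[JPB]:[GSP] = 2/3:1/2 = 4/3

[JPB]:[GSP] = 4/3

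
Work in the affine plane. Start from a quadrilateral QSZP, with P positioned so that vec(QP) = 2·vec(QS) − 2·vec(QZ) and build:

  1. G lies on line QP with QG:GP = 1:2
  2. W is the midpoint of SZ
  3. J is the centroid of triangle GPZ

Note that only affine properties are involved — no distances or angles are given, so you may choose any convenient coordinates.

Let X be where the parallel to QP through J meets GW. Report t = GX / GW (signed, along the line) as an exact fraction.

Choose coordinates Q = (0, 0), S = (1, 0), Z = (0, 1), P = (2, -2).
1. G lies on line QP with QG:GP = 1:2 ⇒ G = (2/3, -2/3)
2. W is the midpoint of SZ ⇒ W = (1/2, 1/2)
3. J is the centroid of triangle GPZ ⇒ J = (8/9, -5/9)
through J parallel to QP: direction (2, -2); meets GW at X = (11/18, -5/18)
X = G + t·(W−G) with t = 1/3

t = 1/3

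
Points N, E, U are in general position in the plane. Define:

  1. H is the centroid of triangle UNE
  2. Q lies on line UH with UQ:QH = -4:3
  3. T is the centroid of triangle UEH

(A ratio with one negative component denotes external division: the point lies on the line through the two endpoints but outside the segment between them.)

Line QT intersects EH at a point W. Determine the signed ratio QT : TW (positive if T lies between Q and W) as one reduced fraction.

Choose coordinates N = (0, 0), E = (1, 0), U = (0, 1).
1. H is the centroid of triangle UNE ⇒ H = (1/3, 1/3)
2. Q lies on line UH with UQ:QH = -4:3 ⇒ Q = (4/3, -5/3)
3. T is the centroid of triangle UEH ⇒ T = (4/9, 4/9)
line QT meets EH at W = (8/15, 7/30)
T = Q + t·(W−Q) with t = 10/9, so QT:TW = 10/9:-1/9

QT:TW = -10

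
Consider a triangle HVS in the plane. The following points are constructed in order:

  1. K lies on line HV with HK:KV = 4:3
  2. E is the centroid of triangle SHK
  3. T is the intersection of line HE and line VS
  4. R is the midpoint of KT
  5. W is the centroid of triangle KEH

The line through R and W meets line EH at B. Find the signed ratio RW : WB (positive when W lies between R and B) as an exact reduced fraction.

RW:WB = 1/2

Choose coordinates H = (0, 0), V = (1, 0), S = (0, 1).
1. K lies on line HV with HK:KV = 4:3 ⇒ K = (4/7, 0)
2. E is the centroid of triangle SHK ⇒ E = (4/21, 1/3)
3. T is the intersection of line HE and line VS ⇒ T = (4/11, 7/11)
4. R is the midpoint of KT ⇒ R = (36/77, 7/22)
5. W is the centroid of triangle KEH ⇒ W = (16/63, 1/9)
line RW meets EH at B = (-40/231, -10/33)
W = R + t·(B−R) with t = 1/3, so RW:WB = 1/3:2/3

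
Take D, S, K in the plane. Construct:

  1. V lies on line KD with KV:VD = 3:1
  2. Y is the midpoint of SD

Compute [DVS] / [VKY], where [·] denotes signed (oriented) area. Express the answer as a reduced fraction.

Work in coordinates with D = (0, 0), S = (1, 0), K = (0, 1).
1. V lies on line KD with KV:VD = 3:1 ⇒ V = (0, 1/4)
2. Y is the midpoint of SD ⇒ Y = (1/2, 0)
2·[DVS] = -1/4, 2·[VKY] = -3/8
[DVS]:[VKY] = -1/4:-3/8 = 2/3

[DVS]:[VKY] = 2/3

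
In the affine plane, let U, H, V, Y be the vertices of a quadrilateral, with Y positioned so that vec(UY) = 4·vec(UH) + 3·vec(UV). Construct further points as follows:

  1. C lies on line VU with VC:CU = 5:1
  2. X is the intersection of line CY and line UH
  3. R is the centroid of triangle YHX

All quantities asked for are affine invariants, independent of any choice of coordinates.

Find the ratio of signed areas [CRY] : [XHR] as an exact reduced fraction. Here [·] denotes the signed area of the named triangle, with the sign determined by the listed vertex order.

Choose coordinates U = (0, 0), H = (1, 0), V = (0, 1), Y = (4, 3).
1. C lies on line VU with VC:CU = 5:1 ⇒ C = (0, 1/6)
2. X is the intersection of line CY and line UH ⇒ X = (-4/17, 0)
3. R is the centroid of triangle YHX ⇒ R = (27/17, 1)
2·[CRY] = 7/6, 2·[XHR] = 21/17
[CRY]:[XHR] = 7/6:21/17 = 17/18

[CRY]:[XHR] = 17/18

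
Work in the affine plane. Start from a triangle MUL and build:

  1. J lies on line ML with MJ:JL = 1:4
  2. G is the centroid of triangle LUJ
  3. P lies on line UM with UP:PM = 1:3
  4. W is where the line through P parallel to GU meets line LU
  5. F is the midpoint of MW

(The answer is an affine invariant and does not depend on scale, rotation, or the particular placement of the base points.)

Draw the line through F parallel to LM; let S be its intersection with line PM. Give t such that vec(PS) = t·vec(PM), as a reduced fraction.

t = 1/12

Choose coordinates M = (0, 0), U = (1, 0), L = (0, 1).
1. J lies on line ML with MJ:JL = 1:4 ⇒ J = (0, 1/5)
2. G is the centroid of triangle LUJ ⇒ G = (1/3, 2/5)
3. P lies on line UM with UP:PM = 1:3 ⇒ P = (3/4, 0)
4. W is where the line through P parallel to GU meets line LU ⇒ W = (11/8, -3/8)
5. F is the midpoint of MW ⇒ F = (11/16, -3/16)
through F parallel to LM: direction (0, -1); meets PM at S = (11/16, 0)
S = P + t·(M−P) with t = 1/12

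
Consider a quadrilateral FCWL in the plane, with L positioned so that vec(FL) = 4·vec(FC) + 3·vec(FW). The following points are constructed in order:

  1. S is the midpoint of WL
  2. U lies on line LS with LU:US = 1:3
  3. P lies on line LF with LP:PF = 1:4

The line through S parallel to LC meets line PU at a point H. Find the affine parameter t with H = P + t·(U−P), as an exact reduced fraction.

Choose coordinates F = (0, 0), C = (1, 0), W = (0, 1), L = (4, 3).
1. S is the midpoint of WL ⇒ S = (2, 2)
2. U lies on line LS with LU:US = 1:3 ⇒ U = (7/2, 11/4)
3. P lies on line LF with LP:PF = 1:4 ⇒ P = (16/5, 12/5)
through S parallel to LC: direction (-3, -3); meets PU at H = (8, 8)
H = P + t·(U−P) with t = 16

t = 16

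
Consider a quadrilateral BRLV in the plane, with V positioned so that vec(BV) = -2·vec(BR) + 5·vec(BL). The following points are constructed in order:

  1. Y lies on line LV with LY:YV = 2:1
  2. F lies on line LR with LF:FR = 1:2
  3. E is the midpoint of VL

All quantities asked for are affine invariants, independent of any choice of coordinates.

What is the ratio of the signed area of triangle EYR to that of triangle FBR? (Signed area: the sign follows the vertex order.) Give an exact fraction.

[EYR]:[FBR] = -1/2

Work in coordinates with B = (0, 0), R = (1, 0), L = (0, 1), V = (-2, 5).
1. Y lies on line LV with LY:YV = 2:1 ⇒ Y = (-4/3, 11/3)
2. F lies on line LR with LF:FR = 1:2 ⇒ F = (1/3, 2/3)
3. E is the midpoint of VL ⇒ E = (-1, 3)
2·[EYR] = -1/3, 2·[FBR] = 2/3
[EYR]:[FBR] = -1/3:2/3 = -1/2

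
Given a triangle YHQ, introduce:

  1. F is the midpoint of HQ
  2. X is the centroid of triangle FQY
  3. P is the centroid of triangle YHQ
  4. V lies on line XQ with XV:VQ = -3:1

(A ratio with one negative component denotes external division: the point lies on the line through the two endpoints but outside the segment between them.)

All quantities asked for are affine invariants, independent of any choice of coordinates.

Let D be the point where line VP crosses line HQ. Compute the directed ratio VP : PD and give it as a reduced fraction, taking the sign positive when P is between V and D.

Work in coordinates with Y = (0, 0), H = (1, 0), Q = (0, 1).
1. F is the midpoint of HQ ⇒ F = (1/2, 1/2)
2. X is the centroid of triangle FQY ⇒ X = (1/6, 1/2)
3. P is the centroid of triangle YHQ ⇒ P = (1/3, 1/3)
4. V lies on line XQ with XV:VQ = -3:1 ⇒ V = (-1/12, 5/4)
line VP meets HQ at D = (1/18, 17/18)
P = V + t·(D−V) with t = 3, so VP:PD = 3:-2

VP:PD = -3/2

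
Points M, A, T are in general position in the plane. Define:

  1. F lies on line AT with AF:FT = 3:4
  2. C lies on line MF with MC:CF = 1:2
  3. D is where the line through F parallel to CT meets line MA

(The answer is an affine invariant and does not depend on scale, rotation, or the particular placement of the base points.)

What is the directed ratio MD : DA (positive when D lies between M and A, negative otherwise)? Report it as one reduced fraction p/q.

MD:DA = 2

Assign M = (0, 0), A = (1, 0), T = (0, 1) — the answer is frame-independent, so this choice is without loss of generality.
1. F lies on line AT with AF:FT = 3:4 ⇒ F = (4/7, 3/7)
2. C lies on line MF with MC:CF = 1:2 ⇒ C = (4/21, 1/7)
3. D is where the line through F parallel to CT meets line MA ⇒ D = (2/3, 0)
D = M + t·(A−M) with t = 2/3, so MD:DA = t:(1−t) = 2/3:1/3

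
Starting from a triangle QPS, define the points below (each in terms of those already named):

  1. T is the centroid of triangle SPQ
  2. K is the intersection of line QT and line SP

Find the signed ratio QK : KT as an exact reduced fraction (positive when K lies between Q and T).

Choose coordinates Q = (0, 0), P = (1, 0), S = (0, 1).
1. T is the centroid of triangle SPQ ⇒ T = (1/3, 1/3)
2. K is the intersection of line QT and line SP ⇒ K = (1/2, 1/2)
K = Q + t·(T−Q) with t = 3/2, so QK:KT = t:(1−t) = 3/2:-1/2

QK:KT = -3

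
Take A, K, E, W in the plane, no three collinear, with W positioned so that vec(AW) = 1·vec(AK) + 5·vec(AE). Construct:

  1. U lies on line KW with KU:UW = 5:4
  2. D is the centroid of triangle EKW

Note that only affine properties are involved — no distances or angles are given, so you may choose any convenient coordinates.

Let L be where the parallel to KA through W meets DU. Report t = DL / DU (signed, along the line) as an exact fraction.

t = 27/7

Set A = (0, 0), K = (1, 0), E = (0, 1), W = (1, 5); any affine frame gives the same invariant.
1. U lies on line KW with KU:UW = 5:4 ⇒ U = (1, 25/9)
2. D is the centroid of triangle EKW ⇒ D = (2/3, 2)
through W parallel to KA: direction (-1, 0); meets DU at L = (41/21, 5)
L = D + t·(U−D) with t = 27/7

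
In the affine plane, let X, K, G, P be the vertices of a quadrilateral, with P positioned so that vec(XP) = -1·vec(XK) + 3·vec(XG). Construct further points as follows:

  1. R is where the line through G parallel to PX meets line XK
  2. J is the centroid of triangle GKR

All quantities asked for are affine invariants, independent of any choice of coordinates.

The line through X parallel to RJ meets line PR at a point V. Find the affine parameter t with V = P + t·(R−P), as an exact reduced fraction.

t = 6/7

Set X = (0, 0), K = (1, 0), G = (0, 1), P = (-1, 3); any affine frame gives the same invariant.
1. R is where the line through G parallel to PX meets line XK ⇒ R = (1/3, 0)
2. J is the centroid of triangle GKR ⇒ J = (4/9, 1/3)
through X parallel to RJ: direction (1/9, 1/3); meets PR at V = (1/7, 3/7)
V = P + t·(R−P) with t = 6/7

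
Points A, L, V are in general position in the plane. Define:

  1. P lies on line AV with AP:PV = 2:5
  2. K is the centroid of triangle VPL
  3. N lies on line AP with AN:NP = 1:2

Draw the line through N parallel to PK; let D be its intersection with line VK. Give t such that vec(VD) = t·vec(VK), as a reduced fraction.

t = 19/15

Assign A = (0, 0), L = (1, 0), V = (0, 1) — the answer is frame-independent, so this choice is without loss of generality.
1. P lies on line AV with AP:PV = 2:5 ⇒ P = (0, 2/7)
2. K is the centroid of triangle VPL ⇒ K = (1/3, 3/7)
3. N lies on line AP with AN:NP = 1:2 ⇒ N = (0, 2/21)
through N parallel to PK: direction (1/3, 1/7); meets VK at D = (19/45, 29/105)
D = V + t·(K−V) with t = 19/15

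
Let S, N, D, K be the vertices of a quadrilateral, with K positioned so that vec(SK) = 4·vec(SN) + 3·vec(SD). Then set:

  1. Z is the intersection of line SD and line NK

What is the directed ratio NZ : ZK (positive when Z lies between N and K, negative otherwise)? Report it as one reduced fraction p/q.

NZ:ZK = -1/4

Assign S = (0, 0), N = (1, 0), D = (0, 1), K = (4, 3) — the answer is frame-independent, so this choice is without loss of generality.
1. Z is the intersection of line SD and line NK ⇒ Z = (0, -1)
Z = N + t·(K−N) with t = -1/3, so NZ:ZK = t:(1−t) = -1/3:4/3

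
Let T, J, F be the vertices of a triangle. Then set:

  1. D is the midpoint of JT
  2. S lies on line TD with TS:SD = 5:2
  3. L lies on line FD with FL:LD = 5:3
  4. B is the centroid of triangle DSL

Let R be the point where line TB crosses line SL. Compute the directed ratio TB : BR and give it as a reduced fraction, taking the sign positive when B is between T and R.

Assign T = (0, 0), J = (1, 0), F = (0, 1) — the answer is frame-independent, so this choice is without loss of generality.
1. D is the midpoint of JT ⇒ D = (1/2, 0)
2. S lies on line TD with TS:SD = 5:2 ⇒ S = (5/14, 0)
3. L lies on line FD with FL:LD = 5:3 ⇒ L = (5/16, 3/8)
4. B is the centroid of triangle DSL ⇒ B = (131/336, 1/8)
line TB meets SL at R = (655/1904, 15/136)
B = T + t·(R−T) with t = 17/15, so TB:BR = 17/15:-2/15

TB:BR = -17/2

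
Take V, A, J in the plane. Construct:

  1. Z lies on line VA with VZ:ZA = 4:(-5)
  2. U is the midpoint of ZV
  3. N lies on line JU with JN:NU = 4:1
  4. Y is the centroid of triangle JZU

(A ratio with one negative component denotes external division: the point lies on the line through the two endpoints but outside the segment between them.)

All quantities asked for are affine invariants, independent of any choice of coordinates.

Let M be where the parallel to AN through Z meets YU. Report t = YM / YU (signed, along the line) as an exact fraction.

t = 19/13

Assign V = (0, 0), A = (1, 0), J = (0, 1) — the answer is frame-independent, so this choice is without loss of generality.
1. Z lies on line VA with VZ:ZA = 4:(-5) ⇒ Z = (-4, 0)
2. U is the midpoint of ZV ⇒ U = (-2, 0)
3. N lies on line JU with JN:NU = 4:1 ⇒ N = (-8/5, 1/5)
4. Y is the centroid of triangle JZU ⇒ Y = (-2, 1/3)
through Z parallel to AN: direction (-13/5, 1/5); meets YU at M = (-2, -2/13)
M = Y + t·(U−Y) with t = 19/13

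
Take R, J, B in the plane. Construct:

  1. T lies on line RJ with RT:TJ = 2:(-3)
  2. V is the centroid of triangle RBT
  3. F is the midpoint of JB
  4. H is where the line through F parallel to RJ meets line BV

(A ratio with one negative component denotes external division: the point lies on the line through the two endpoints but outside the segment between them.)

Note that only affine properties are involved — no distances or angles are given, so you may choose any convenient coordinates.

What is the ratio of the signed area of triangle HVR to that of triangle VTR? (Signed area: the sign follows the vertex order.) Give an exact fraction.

[HVR]:[VTR] = 1/4

Set R = (0, 0), J = (1, 0), B = (0, 1); any affine frame gives the same invariant.
1. T lies on line RJ with RT:TJ = 2:(-3) ⇒ T = (-2, 0)
2. V is the centroid of triangle RBT ⇒ V = (-2/3, 1/3)
3. F is the midpoint of JB ⇒ F = (1/2, 1/2)
4. H is where the line through F parallel to RJ meets line BV ⇒ H = (-1/2, 1/2)
2·[HVR] = 1/6, 2·[VTR] = 2/3
[HVR]:[VTR] = 1/6:2/3 = 1/4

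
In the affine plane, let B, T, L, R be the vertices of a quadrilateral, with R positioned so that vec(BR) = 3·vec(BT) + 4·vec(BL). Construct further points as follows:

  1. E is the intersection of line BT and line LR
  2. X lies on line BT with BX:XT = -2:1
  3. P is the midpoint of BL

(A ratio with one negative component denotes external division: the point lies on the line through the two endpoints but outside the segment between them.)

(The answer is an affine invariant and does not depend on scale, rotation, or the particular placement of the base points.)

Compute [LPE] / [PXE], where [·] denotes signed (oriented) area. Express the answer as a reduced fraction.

Choose coordinates B = (0, 0), T = (1, 0), L = (0, 1), R = (3, 4).
1. E is the intersection of line BT and line LR ⇒ E = (-1, 0)
2. X lies on line BT with BX:XT = -2:1 ⇒ X = (2, 0)
3. P is the midpoint of BL ⇒ P = (0, 1/2)
2·[LPE] = -1/2, 2·[PXE] = -3/2
[LPE]:[PXE] = -1/2:-3/2 = 1/3

[LPE]:[PXE] = 1/3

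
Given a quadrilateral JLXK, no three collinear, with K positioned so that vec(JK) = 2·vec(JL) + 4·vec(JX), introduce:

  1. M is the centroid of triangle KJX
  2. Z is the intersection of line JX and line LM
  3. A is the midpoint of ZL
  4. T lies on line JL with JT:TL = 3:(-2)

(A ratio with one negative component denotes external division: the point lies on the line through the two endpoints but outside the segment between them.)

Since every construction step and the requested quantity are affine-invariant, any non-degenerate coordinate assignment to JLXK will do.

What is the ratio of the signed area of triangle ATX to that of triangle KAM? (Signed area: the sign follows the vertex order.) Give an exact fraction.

Assign J = (0, 0), L = (1, 0), X = (0, 1), K = (2, 4) — the answer is frame-independent, so this choice is without loss of generality.
1. M is the centroid of triangle KJX ⇒ M = (2/3, 5/3)
2. Z is the intersection of line JX and line LM ⇒ Z = (0, 5)
3. A is the midpoint of ZL ⇒ A = (1/2, 5/2)
4. T lies on line JL with JT:TL = 3:(-2) ⇒ T = (3, 0)
2·[ATX] = -5, 2·[KAM] = 3/2
[ATX]:[KAM] = -5:3/2 = -10/3

[ATX]:[KAM] = -10/3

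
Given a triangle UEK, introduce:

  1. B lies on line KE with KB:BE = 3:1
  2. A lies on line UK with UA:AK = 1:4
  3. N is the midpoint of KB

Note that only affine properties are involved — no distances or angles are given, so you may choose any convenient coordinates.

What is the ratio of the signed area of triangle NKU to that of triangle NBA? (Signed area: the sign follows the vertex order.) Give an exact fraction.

[NKU]:[NBA] = -5/4

Assign U = (0, 0), E = (1, 0), K = (0, 1) — the answer is frame-independent, so this choice is without loss of generality.
1. B lies on line KE with KB:BE = 3:1 ⇒ B = (3/4, 1/4)
2. A lies on line UK with UA:AK = 1:4 ⇒ A = (0, 1/5)
3. N is the midpoint of KB ⇒ N = (3/8, 5/8)
2·[NKU] = 3/8, 2·[NBA] = -3/10
[NKU]:[NBA] = 3/8:-3/10 = -5/4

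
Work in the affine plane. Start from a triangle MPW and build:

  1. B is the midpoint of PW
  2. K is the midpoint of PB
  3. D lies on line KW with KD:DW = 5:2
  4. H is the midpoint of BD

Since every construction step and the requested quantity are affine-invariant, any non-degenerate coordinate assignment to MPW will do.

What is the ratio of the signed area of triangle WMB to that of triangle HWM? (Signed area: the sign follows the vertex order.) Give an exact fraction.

[WMB]:[HWM] = 7/5

Choose coordinates M = (0, 0), P = (1, 0), W = (0, 1).
1. B is the midpoint of PW ⇒ B = (1/2, 1/2)
2. K is the midpoint of PB ⇒ K = (3/4, 1/4)
3. D lies on line KW with KD:DW = 5:2 ⇒ D = (3/14, 11/14)
4. H is the midpoint of BD ⇒ H = (5/14, 9/14)
2·[WMB] = 1/2, 2·[HWM] = 5/14
[WMB]:[HWM] = 1/2:5/14 = 7/5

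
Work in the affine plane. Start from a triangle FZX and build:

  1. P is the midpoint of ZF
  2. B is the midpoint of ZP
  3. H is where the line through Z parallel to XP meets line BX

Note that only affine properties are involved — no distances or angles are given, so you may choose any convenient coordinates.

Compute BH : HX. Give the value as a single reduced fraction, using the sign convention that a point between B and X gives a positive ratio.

BH:HX = -1/2

Choose coordinates F = (0, 0), Z = (1, 0), X = (0, 1).
1. P is the midpoint of ZF ⇒ P = (1/2, 0)
2. B is the midpoint of ZP ⇒ B = (3/4, 0)
3. H is where the line through Z parallel to XP meets line BX ⇒ H = (3/2, -1)
H = B + t·(X−B) with t = -1, so BH:HX = t:(1−t) = -1:2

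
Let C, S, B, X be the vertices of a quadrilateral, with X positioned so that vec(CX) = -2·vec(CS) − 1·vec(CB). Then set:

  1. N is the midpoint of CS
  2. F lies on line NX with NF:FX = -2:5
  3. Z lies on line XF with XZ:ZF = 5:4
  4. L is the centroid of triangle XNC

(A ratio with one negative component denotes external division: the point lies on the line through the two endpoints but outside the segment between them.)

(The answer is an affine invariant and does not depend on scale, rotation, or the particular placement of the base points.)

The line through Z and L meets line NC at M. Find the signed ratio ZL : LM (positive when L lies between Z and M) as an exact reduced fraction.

Assign C = (0, 0), S = (1, 0), B = (0, 1), X = (-2, -1) — the answer is frame-independent, so this choice is without loss of generality.
1. N is the midpoint of CS ⇒ N = (1/2, 0)
2. F lies on line NX with NF:FX = -2:5 ⇒ F = (13/6, 2/3)
3. Z lies on line XF with XZ:ZF = 5:4 ⇒ Z = (17/54, -2/27)
4. L is the centroid of triangle XNC ⇒ L = (-1/2, -1/3)
line ZL meets NC at M = (23/42, 0)
L = Z + t·(M−Z) with t = -7/2, so ZL:LM = -7/2:9/2

ZL:LM = -7/9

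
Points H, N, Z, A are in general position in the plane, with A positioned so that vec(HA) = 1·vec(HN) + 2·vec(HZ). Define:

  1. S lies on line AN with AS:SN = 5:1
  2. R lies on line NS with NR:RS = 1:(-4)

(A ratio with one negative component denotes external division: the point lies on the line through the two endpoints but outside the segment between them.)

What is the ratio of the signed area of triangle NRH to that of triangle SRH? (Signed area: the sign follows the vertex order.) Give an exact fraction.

[NRH]:[SRH] = 1/4

Choose coordinates H = (0, 0), N = (1, 0), Z = (0, 1), A = (1, 2).
1. S lies on line AN with AS:SN = 5:1 ⇒ S = (1, 1/3)
2. R lies on line NS with NR:RS = 1:(-4) ⇒ R = (1, -1/9)
2·[NRH] = -1/9, 2·[SRH] = -4/9
[NRH]:[SRH] = -1/9:-4/9 = 1/4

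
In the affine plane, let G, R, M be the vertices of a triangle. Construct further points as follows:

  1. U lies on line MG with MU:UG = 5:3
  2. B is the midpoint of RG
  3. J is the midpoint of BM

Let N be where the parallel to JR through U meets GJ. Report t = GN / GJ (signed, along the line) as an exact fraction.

t = 9/16

Choose coordinates G = (0, 0), R = (1, 0), M = (0, 1).
1. U lies on line MG with MU:UG = 5:3 ⇒ U = (0, 3/8)
2. B is the midpoint of RG ⇒ B = (1/2, 0)
3. J is the midpoint of BM ⇒ J = (1/4, 1/2)
through U parallel to JR: direction (3/4, -1/2); meets GJ at N = (9/64, 9/32)
N = G + t·(J−G) with t = 9/16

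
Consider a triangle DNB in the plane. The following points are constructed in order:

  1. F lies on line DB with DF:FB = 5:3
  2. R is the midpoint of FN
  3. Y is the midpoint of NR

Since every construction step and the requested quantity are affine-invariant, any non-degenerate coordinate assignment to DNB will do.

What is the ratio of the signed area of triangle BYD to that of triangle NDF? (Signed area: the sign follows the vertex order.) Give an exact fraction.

[BYD]:[NDF] = 6/5

Assign D = (0, 0), N = (1, 0), B = (0, 1) — the answer is frame-independent, so this choice is without loss of generality.
1. F lies on line DB with DF:FB = 5:3 ⇒ F = (0, 5/8)
2. R is the midpoint of FN ⇒ R = (1/2, 5/16)
3. Y is the midpoint of NR ⇒ Y = (3/4, 5/32)
2·[BYD] = -3/4, 2·[NDF] = -5/8
[BYD]:[NDF] = -3/4:-5/8 = 6/5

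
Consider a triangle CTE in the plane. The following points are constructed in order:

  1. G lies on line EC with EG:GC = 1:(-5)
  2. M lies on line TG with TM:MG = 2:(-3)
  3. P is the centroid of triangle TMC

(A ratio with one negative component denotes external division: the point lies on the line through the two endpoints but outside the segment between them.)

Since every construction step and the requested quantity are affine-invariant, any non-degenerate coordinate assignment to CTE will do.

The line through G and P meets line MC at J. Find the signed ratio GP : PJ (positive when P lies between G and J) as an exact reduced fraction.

Set C = (0, 0), T = (1, 0), E = (0, 1); any affine frame gives the same invariant.
1. G lies on line EC with EG:GC = 1:(-5) ⇒ G = (0, 5/4)
2. M lies on line TG with TM:MG = 2:(-3) ⇒ M = (3, -5/2)
3. P is the centroid of triangle TMC ⇒ P = (4/3, -5/6)
line GP meets MC at J = (12/7, -10/7)
P = G + t·(J−G) with t = 7/9, so GP:PJ = 7/9:2/9

GP:PJ = 7/2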